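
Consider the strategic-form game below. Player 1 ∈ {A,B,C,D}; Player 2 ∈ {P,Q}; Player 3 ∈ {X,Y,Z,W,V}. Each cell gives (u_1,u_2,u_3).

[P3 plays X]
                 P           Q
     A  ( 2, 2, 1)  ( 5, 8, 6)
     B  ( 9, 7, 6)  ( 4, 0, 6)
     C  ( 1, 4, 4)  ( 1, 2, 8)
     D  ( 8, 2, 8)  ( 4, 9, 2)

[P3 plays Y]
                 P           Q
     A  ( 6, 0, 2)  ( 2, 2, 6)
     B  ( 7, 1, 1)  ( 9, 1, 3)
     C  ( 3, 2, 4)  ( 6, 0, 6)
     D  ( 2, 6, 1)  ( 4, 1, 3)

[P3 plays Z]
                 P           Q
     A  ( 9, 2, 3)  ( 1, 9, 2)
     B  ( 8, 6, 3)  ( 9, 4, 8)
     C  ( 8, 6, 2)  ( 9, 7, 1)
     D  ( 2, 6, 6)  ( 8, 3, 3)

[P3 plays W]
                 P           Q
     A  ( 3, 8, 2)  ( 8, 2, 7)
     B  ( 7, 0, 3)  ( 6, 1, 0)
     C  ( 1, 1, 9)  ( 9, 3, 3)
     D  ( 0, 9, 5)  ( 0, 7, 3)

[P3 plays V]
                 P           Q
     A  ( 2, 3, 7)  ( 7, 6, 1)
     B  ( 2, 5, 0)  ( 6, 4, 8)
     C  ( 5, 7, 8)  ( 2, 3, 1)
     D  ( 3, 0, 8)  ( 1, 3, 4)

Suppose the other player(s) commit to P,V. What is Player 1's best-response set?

argmax u_1 = {C}

u_1(A vs P,V) = 2
u_1(B vs P,V) = 2
u_1(C vs P,V) = 5
u_1(D vs P,V) = 3
max payoff 5 at {C}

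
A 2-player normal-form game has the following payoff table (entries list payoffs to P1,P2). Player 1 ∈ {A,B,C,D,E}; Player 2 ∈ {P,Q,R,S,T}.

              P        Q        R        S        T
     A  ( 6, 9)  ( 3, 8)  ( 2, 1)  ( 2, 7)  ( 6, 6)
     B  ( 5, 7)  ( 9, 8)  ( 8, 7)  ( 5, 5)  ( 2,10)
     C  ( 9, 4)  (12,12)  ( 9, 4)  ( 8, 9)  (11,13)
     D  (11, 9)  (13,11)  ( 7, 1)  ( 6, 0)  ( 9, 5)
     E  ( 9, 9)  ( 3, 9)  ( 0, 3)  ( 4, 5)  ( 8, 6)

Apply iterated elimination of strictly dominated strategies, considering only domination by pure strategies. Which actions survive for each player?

P1 drop A (C beats it: P:9>6 Q:12>3 R:9>2 S:8>2 T:11>6)
P1 drop B (C beats it: P:9>5 Q:12>9 R:9>8 S:8>5 T:11>2)
P1 drop E (D beats it: P:11>9 Q:13>3 R:7>0 S:6>4 T:9>8)
P2 drop P (Q beats it: C:12>4 D:11>9)
P2 drop R (Q beats it: C:12>4 D:11>1)
P2 drop S (Q beats it: C:12>9 D:11>0)
P1→{C,D} P2→{Q,T}

Remaining: P1:{C,D} P2:{Q,T}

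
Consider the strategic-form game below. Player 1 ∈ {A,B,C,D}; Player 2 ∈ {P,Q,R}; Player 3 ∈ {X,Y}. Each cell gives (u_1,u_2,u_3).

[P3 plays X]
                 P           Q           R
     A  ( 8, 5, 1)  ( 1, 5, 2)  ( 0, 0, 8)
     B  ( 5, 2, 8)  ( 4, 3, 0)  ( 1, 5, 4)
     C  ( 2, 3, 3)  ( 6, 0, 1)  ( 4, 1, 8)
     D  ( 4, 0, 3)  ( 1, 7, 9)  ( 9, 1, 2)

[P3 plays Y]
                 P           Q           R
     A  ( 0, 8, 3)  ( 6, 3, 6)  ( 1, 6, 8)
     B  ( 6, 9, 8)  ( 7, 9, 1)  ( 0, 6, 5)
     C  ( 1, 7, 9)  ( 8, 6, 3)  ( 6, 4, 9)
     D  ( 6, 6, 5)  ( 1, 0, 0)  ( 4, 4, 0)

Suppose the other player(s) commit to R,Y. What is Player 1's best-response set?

argmax u_1 = {C}

u_1(A vs R,Y) = 1
u_1(B vs R,Y) = 0
u_1(C vs R,Y) = 6
u_1(D vs R,Y) = 4
max payoff 6 at {C}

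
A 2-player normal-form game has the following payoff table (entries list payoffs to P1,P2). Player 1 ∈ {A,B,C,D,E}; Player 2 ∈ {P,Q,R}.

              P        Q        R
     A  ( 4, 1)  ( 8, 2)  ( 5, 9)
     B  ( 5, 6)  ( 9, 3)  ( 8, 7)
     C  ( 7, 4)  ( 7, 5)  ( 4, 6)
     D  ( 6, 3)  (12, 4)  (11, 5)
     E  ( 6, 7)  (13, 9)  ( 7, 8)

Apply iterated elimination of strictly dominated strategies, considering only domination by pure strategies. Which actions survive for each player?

P1 drop A (B beats it: P:5>4 Q:9>8 R:8>5)
P1 drop B (D beats it: P:6>5 Q:12>9 R:11>8)
P2 drop P (Q beats it: C:5>4 D:4>3 E:9>7)
P1 drop C (D beats it: Q:12>7 R:11>4)
P1→{D,E} P2→{Q,R}

Survivors P1:{D,E} P2:{Q,R}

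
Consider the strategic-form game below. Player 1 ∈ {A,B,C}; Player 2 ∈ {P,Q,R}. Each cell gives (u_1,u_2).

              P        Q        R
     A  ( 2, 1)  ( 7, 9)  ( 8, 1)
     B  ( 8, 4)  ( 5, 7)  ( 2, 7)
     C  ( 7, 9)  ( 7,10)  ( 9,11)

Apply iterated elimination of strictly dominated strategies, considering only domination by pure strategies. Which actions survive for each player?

Remaining: P1:{A,C} P2:{Q,R}

P2 drop P (Q beats it: A:9>1 B:7>4 C:10>9)
P1 drop B (A beats it: Q:7>5 R:8>2)
P1→{A,C} P2→{Q,R}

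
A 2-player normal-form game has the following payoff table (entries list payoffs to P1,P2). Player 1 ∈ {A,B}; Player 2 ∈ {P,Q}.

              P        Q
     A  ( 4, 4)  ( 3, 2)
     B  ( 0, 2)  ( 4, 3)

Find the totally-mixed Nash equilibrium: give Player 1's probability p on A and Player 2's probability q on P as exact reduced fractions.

P1 mixes 1/3 on A; P2 mixes 1/5 on P

P1 indiff ⇒ q·4+(1-q)·3 = q·0+(1-q)·4 ⇒ q(4) = (1-q)(1) ⇒ q = 1/5
P2 indiff ⇒ p·4+(1-p)·2 = p·2+(1-p)·3 ⇒ p(2) = (1-p)(1) ⇒ p = 1/3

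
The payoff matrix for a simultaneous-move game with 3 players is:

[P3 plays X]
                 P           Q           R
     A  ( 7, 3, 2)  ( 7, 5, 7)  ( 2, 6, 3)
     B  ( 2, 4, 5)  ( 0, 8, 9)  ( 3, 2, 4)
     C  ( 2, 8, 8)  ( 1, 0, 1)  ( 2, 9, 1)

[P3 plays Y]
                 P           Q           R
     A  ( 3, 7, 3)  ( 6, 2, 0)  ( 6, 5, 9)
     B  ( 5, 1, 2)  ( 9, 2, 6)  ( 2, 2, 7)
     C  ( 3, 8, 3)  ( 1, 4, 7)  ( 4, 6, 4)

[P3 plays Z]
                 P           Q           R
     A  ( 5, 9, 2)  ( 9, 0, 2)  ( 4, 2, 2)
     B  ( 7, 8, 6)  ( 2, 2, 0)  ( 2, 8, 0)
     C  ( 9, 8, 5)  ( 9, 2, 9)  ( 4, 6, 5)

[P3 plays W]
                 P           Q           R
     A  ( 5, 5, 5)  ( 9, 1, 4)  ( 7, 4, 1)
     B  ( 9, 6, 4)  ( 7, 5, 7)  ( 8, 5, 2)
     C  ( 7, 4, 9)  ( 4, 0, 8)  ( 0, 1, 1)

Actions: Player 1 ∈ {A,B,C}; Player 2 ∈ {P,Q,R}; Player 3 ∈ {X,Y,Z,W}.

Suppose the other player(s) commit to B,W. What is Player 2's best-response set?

argmax u_2 = {P}

u_2(P vs B,W) = 6
u_2(Q vs B,W) = 5
u_2(R vs B,W) = 5
max payoff 6 at {P}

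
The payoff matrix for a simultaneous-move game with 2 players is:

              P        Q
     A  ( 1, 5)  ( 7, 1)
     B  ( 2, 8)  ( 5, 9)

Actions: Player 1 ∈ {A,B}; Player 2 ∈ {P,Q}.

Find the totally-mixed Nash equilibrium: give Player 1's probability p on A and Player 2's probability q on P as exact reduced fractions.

(p,q) = (1/5, 2/3)

P1 indiff ⇒ q·1+(1-q)·7 = q·2+(1-q)·5 ⇒ q(-1) = (1-q)(-2) ⇒ q = 2/3
P2 indiff ⇒ p·5+(1-p)·8 = p·1+(1-p)·9 ⇒ p(4) = (1-p)(1) ⇒ p = 1/5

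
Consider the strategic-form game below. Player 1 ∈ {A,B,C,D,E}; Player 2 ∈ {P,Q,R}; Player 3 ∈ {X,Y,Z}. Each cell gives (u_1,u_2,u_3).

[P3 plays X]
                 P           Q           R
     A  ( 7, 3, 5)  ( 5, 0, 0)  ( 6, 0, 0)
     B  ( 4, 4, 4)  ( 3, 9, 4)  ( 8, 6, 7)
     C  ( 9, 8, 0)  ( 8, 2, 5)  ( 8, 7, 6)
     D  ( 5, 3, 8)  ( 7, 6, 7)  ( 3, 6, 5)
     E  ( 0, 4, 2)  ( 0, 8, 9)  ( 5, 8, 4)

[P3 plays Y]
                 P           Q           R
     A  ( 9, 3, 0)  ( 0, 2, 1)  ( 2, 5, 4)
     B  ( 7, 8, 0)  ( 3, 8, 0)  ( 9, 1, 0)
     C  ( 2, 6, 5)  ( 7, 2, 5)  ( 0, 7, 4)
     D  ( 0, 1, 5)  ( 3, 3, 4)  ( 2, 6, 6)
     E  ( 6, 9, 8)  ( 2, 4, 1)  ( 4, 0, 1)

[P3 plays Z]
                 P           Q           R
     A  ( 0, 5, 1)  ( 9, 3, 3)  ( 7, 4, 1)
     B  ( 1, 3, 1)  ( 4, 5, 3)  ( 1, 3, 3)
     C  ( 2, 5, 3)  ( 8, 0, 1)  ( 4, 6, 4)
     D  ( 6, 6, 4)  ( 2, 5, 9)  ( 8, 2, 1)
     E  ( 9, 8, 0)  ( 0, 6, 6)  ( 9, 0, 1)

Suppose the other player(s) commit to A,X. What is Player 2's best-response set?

P2 best: {P}

u_2(P vs A,X) = 3
u_2(Q vs A,X) = 0
u_2(R vs A,X) = 0
max payoff 3 at {P}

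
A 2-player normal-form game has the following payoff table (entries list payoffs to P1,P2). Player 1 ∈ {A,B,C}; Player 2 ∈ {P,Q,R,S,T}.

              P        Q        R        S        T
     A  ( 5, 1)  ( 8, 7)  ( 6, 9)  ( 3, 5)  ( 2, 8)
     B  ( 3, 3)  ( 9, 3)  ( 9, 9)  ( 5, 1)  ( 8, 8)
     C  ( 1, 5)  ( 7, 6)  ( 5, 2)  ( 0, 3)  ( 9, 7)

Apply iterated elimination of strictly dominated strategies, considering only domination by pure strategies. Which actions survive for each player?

P2 drop P (T beats it: A:8>1 B:8>3 C:7>5)
P1 drop A (B beats it: Q:9>8 R:9>6 S:5>3 T:8>2)
P2 drop Q (T beats it: B:8>3 C:7>6)
P2 drop S (T beats it: B:8>1 C:7>3)
P1→{B,C} P2→{R,T}

Remaining: P1:{B,C} P2:{R,T}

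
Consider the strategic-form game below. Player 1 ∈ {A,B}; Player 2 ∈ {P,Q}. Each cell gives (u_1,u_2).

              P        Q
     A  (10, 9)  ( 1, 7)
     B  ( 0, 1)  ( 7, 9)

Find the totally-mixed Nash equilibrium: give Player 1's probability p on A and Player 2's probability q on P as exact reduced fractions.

P1 indiff ⇒ q·10+(1-q)·1 = q·0+(1-q)·7 ⇒ q(10) = (1-q)(6) ⇒ q = 3/8
P2 indiff ⇒ p·9+(1-p)·1 = p·7+(1-p)·9 ⇒ p(2) = (1-p)(8) ⇒ p = 4/5

p=4/5, q=3/8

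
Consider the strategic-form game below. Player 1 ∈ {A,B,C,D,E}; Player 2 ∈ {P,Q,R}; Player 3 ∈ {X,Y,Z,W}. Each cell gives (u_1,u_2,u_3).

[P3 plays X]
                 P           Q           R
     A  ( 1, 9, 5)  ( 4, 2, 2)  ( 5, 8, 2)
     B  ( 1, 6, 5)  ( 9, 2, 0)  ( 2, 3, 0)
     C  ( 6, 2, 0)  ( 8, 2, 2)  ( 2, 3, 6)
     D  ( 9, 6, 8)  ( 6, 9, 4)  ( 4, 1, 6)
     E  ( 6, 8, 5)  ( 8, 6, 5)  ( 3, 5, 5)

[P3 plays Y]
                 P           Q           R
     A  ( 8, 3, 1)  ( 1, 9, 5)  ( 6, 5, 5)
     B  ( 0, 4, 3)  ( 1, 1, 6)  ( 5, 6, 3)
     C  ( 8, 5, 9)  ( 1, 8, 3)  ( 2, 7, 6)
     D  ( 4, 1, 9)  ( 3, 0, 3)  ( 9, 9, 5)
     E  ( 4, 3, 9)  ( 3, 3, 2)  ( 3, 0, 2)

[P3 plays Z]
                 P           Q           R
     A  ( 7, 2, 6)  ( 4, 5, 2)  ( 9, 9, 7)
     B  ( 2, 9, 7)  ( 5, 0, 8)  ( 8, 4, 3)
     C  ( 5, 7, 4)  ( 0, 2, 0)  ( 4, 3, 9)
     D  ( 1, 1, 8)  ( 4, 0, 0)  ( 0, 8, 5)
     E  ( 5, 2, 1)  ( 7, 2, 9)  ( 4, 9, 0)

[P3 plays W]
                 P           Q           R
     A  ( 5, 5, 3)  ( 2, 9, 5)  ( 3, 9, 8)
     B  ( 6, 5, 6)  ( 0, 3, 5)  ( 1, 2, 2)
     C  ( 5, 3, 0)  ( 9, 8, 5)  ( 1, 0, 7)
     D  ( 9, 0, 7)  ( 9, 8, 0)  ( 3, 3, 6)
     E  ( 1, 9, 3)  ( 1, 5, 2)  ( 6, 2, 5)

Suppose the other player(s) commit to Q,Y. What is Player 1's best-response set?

u_1(A vs Q,Y) = 1
u_1(B vs Q,Y) = 1
u_1(C vs Q,Y) = 1
u_1(D vs Q,Y) = 3
u_1(E vs Q,Y) = 3
max payoff 3 at {D,E}

argmax u_1 = {D,E}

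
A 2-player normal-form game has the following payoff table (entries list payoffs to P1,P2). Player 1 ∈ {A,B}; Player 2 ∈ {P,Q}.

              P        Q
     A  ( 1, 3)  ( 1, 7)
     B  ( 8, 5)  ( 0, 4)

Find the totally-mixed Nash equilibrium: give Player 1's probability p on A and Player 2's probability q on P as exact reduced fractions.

P1 indiff ⇒ q·1+(1-q)·1 = q·8+(1-q)·0 ⇒ q(-7) = (1-q)(-1) ⇒ q = 1/8
P2 indiff ⇒ p·3+(1-p)·5 = p·7+(1-p)·4 ⇒ p(-4) = (1-p)(-1) ⇒ p = 1/5

P1 mixes 1/5 on A; P2 mixes 1/8 on P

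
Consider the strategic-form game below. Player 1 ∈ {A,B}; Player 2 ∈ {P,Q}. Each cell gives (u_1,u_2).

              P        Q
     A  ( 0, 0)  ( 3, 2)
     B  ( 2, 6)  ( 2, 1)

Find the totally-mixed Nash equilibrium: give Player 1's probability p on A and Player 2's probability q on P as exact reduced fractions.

P1 indiff ⇒ q·0+(1-q)·3 = q·2+(1-q)·2 ⇒ q(-2) = (1-q)(-1) ⇒ q = 1/3
P2 indiff ⇒ p·0+(1-p)·6 = p·2+(1-p)·1 ⇒ p(-2) = (1-p)(-5) ⇒ p = 5/7

P1 mixes 5/7 on A; P2 mixes 1/3 on P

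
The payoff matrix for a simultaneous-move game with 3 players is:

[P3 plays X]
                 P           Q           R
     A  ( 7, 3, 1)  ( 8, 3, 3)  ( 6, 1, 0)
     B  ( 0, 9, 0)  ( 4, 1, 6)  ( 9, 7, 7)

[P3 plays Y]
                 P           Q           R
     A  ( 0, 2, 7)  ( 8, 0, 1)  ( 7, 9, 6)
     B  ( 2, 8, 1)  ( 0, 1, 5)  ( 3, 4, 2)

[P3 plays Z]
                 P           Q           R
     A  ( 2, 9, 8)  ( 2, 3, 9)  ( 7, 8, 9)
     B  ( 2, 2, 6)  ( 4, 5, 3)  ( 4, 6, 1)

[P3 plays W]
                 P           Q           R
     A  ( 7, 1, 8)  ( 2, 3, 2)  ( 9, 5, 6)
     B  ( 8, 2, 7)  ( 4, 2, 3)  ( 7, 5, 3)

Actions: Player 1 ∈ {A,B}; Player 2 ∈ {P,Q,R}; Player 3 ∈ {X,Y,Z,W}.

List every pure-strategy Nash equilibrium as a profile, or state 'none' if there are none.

NE set: (A,P,Z)

(A,P,X): not NE [P3→W gives 8>1]
(A,P,Y): not NE [P1→B gives 2>0; P2→R gives 9>2; P3→W gives 8>7]
(A,P,Z): NE
(A,P,W): not NE [P1→B gives 8>7; P2→R gives 5>1]
(A,Q,X): not NE [P3→Z gives 9>3]
(A,Q,Y): not NE [P2→R gives 9>0; P3→Z gives 9>1]
(A,Q,Z): not NE [P1→B gives 4>2; P2→P gives 9>3]
(A,Q,W): not NE [P1→B gives 4>2; P2→R gives 5>3; P3→Z gives 9>2]
(A,R,X): not NE [P1→B gives 9>6; P2→Q gives 3>1; P3→Z gives 9>0]
(A,R,Y): not NE [P3→Z gives 9>6]
(A,R,Z): not NE [P2→P gives 9>8]
(A,R,W): not NE [P3→Z gives 9>6]
(B,P,X): not NE [P1→A gives 7>0; P3→W gives 7>0]
(B,P,Y): not NE [P3→W gives 7>1]
(B,P,Z): not NE [P2→R gives 6>2; P3→W gives 7>6]
(B,P,W): not NE [P2→R gives 5>2]
(B,Q,X): not NE [P1→A gives 8>4; P2→P gives 9>1]
(B,Q,Y): not NE [P1→A gives 8>0; P2→P gives 8>1; P3→X gives 6>5]
(B,Q,Z): not NE [P2→R gives 6>5; P3→X gives 6>3]
(B,Q,W): not NE [P2→R gives 5>2; P3→X gives 6>3]
(B,R,X): not NE [P2→P gives 9>7]
(B,R,Y): not NE [P1→A gives 7>3; P2→P gives 8>4; P3→X gives 7>2]
(B,R,Z): not NE [P1→A gives 7>4; P3→X gives 7>1]
(B,R,W): not NE [P1→A gives 9>7; P3→X gives 7>3]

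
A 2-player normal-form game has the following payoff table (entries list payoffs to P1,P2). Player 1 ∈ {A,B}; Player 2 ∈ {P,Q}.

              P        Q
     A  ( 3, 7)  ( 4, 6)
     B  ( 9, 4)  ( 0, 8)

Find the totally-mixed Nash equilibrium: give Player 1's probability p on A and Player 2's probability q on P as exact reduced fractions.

(p,q) = (4/5, 2/5)

P1 indiff ⇒ q·3+(1-q)·4 = q·9+(1-q)·0 ⇒ q(-6) = (1-q)(-4) ⇒ q = 2/5
P2 indiff ⇒ p·7+(1-p)·4 = p·6+(1-p)·8 ⇒ p(1) = (1-p)(4) ⇒ p = 4/5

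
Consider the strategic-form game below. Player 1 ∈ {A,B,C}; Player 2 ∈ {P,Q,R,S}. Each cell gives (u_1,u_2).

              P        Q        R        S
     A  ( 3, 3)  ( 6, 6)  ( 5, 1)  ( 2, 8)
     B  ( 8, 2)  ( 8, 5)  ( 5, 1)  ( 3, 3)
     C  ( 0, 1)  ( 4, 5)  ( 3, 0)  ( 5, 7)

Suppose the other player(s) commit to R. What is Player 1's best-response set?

argmax u_1 = {A,B}

u_1(A vs R) = 5
u_1(B vs R) = 5
u_1(C vs R) = 3
max payoff 5 at {A,B}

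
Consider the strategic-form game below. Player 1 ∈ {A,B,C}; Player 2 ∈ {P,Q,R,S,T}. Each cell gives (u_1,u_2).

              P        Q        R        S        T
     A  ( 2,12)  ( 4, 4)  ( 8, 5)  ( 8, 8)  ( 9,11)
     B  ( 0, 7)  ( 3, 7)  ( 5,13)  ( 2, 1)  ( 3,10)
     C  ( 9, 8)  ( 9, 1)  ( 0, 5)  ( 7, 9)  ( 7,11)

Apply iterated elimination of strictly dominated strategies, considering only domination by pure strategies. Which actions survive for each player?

P1 drop B (A beats it: P:2>0 Q:4>3 R:8>5 S:8>2 T:9>3)
P2 drop Q (P beats it: A:12>4 C:8>1)
P2 drop R (P beats it: A:12>5 C:8>5)
P2 drop S (T beats it: A:11>8 C:11>9)
P1→{A,C} P2→{P,T}

Remaining: P1:{A,C} P2:{P,T}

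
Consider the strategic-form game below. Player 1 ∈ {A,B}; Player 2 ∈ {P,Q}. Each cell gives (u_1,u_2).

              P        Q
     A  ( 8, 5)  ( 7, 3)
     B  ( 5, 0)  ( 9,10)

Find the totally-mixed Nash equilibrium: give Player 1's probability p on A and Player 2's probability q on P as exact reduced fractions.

P1 indiff ⇒ q·8+(1-q)·7 = q·5+(1-q)·9 ⇒ q(3) = (1-q)(2) ⇒ q = 2/5
P2 indiff ⇒ p·5+(1-p)·0 = p·3+(1-p)·10 ⇒ p(2) = (1-p)(10) ⇒ p = 5/6

p=5/6, q=2/5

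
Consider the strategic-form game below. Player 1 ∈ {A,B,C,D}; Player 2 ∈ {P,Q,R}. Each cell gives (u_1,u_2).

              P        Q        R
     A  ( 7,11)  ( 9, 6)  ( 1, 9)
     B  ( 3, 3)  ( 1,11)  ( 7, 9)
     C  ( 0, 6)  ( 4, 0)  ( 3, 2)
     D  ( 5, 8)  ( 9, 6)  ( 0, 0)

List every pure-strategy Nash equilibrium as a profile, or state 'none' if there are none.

Nash profiles: (A,P)

(A,P): NE
(A,Q): not NE [P2→P gives 11>6]
(A,R): not NE [P1→B gives 7>1; P2→P gives 11>9]
(B,P): not NE [P1→A gives 7>3; P2→Q gives 11>3]
(B,Q): not NE [P1→D gives 9>1]
(B,R): not NE [P2→Q gives 11>9]
(C,P): not NE [P1→A gives 7>0]
(C,Q): not NE [P1→D gives 9>4; P2→P gives 6>0]
(C,R): not NE [P1→B gives 7>3; P2→P gives 6>2]
(D,P): not NE [P1→A gives 7>5]
(D,Q): not NE [P2→P gives 8>6]
(D,R): not NE [P1→B gives 7>0; P2→P gives 8>0]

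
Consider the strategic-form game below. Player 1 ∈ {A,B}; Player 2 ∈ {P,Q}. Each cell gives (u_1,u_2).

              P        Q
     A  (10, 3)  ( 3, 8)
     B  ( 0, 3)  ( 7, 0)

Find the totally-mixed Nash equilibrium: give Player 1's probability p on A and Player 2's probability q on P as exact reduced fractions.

p=3/8, q=2/7

P1 indiff ⇒ q·10+(1-q)·3 = q·0+(1-q)·7 ⇒ q(10) = (1-q)(4) ⇒ q = 2/7
P2 indiff ⇒ p·3+(1-p)·3 = p·8+(1-p)·0 ⇒ p(-5) = (1-p)(-3) ⇒ p = 3/8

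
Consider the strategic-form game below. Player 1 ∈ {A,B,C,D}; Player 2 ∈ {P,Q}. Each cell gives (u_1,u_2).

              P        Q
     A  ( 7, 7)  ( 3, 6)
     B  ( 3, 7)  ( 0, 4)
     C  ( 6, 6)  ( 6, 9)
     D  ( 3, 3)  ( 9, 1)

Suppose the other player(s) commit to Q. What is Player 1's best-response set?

argmax u_1 = {D}

u_1(A vs Q) = 3
u_1(B vs Q) = 0
u_1(C vs Q) = 6
u_1(D vs Q) = 9
max payoff 9 at {D}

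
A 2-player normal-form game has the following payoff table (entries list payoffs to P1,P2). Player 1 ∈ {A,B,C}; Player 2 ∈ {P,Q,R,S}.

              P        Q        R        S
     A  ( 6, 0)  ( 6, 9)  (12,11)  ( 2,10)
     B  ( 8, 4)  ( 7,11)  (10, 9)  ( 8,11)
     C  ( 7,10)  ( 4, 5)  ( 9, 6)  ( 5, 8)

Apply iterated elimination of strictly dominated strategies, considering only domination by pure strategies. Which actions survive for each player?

Survivors P1:{A,B} P2:{Q,R,S}

P1 drop C (B beats it: P:8>7 Q:7>4 R:10>9 S:8>5)
P2 drop P (Q beats it: A:9>0 B:11>4)
P1→{A,B} P2→{Q,R,S}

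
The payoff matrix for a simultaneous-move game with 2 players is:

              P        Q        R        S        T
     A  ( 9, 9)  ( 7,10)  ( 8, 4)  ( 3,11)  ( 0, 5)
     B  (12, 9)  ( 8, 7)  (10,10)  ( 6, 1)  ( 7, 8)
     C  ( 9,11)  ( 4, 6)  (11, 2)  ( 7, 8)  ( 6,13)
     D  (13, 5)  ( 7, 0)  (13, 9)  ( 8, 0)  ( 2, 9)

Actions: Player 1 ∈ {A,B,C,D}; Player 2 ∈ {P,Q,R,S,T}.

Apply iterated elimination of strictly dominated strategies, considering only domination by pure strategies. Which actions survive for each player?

P1 drop A (B beats it: P:12>9 Q:8>7 R:10>8 S:6>3 T:7>0)
P2 drop Q (P beats it: B:9>7 C:11>6 D:5>0)
P2 drop S (P beats it: B:9>1 C:11>8 D:5>0)
P1→{B,C,D} P2→{P,R,T}

IESDS → P1:{B,C,D} P2:{P,R,T}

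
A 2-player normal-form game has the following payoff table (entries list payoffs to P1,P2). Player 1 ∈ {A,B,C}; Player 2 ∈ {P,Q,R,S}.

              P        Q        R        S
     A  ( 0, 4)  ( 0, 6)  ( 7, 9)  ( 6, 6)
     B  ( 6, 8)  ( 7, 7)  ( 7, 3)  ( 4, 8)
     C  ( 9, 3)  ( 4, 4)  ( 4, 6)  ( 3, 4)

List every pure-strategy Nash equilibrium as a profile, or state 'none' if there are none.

PSNE = {(A,R)}

(A,P): not NE [P1→C gives 9>0; P2→R gives 9>4]
(A,Q): not NE [P1→B gives 7>0; P2→R gives 9>6]
(A,R): NE
(A,S): not NE [P2→R gives 9>6]
(B,P): not NE [P1→C gives 9>6]
(B,Q): not NE [P2→S gives 8>7]
(B,R): not NE [P2→S gives 8>3]
(B,S): not NE [P1→A gives 6>4]
(C,P): not NE [P2→R gives 6>3]
(C,Q): not NE [P1→B gives 7>4; P2→R gives 6>4]
(C,R): not NE [P1→B gives 7>4]
(C,S): not NE [P1→A gives 6>3; P2→R gives 6>4]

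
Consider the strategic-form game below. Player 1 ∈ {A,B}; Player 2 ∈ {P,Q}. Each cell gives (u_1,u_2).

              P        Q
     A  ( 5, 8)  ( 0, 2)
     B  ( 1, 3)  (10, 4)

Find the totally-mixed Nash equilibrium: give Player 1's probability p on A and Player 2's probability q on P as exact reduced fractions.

P1 indiff ⇒ q·5+(1-q)·0 = q·1+(1-q)·10 ⇒ q(4) = (1-q)(10) ⇒ q = 5/7
P2 indiff ⇒ p·8+(1-p)·3 = p·2+(1-p)·4 ⇒ p(6) = (1-p)(1) ⇒ p = 1/7

p=1/7, q=5/7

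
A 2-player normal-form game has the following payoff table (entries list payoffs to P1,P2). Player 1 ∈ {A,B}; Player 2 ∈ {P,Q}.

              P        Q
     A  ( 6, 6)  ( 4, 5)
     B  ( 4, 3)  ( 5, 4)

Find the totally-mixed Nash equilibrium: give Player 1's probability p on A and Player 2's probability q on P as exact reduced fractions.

P1 indiff ⇒ q·6+(1-q)·4 = q·4+(1-q)·5 ⇒ q(2) = (1-q)(1) ⇒ q = 1/3
P2 indiff ⇒ p·6+(1-p)·3 = p·5+(1-p)·4 ⇒ p(1) = (1-p)(1) ⇒ p = 1/2

(p,q) = (1/2, 1/3)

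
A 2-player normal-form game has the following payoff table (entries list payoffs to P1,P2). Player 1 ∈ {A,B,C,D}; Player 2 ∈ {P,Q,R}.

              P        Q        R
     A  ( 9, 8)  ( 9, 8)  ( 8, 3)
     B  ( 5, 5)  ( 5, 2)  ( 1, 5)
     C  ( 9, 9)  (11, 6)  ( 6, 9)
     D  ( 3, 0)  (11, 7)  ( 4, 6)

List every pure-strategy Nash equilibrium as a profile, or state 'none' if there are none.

(A,P): NE
(A,Q): not NE [P1→D gives 11>9]
(A,R): not NE [P2→Q gives 8>3]
(B,P): not NE [P1→C gives 9>5]
(B,Q): not NE [P1→D gives 11>5; P2→R gives 5>2]
(B,R): not NE [P1→A gives 8>1]
(C,P): NE
(C,Q): not NE [P2→R gives 9>6]
(C,R): not NE [P1→A gives 8>6]
(D,P): not NE [P1→C gives 9>3; P2→Q gives 7>0]
(D,Q): NE
(D,R): not NE [P1→A gives 8>4; P2→Q gives 7>6]

NE set: (A,P), (C,P), (D,Q)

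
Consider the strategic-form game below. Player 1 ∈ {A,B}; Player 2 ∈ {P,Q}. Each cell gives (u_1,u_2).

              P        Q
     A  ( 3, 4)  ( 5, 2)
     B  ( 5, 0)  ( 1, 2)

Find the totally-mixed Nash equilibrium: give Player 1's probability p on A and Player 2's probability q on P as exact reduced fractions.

P1 mixes 1/2 on A; P2 mixes 2/3 on P

P1 indiff ⇒ q·3+(1-q)·5 = q·5+(1-q)·1 ⇒ q(-2) = (1-q)(-4) ⇒ q = 2/3
P2 indiff ⇒ p·4+(1-p)·0 = p·2+(1-p)·2 ⇒ p(2) = (1-p)(2) ⇒ p = 1/2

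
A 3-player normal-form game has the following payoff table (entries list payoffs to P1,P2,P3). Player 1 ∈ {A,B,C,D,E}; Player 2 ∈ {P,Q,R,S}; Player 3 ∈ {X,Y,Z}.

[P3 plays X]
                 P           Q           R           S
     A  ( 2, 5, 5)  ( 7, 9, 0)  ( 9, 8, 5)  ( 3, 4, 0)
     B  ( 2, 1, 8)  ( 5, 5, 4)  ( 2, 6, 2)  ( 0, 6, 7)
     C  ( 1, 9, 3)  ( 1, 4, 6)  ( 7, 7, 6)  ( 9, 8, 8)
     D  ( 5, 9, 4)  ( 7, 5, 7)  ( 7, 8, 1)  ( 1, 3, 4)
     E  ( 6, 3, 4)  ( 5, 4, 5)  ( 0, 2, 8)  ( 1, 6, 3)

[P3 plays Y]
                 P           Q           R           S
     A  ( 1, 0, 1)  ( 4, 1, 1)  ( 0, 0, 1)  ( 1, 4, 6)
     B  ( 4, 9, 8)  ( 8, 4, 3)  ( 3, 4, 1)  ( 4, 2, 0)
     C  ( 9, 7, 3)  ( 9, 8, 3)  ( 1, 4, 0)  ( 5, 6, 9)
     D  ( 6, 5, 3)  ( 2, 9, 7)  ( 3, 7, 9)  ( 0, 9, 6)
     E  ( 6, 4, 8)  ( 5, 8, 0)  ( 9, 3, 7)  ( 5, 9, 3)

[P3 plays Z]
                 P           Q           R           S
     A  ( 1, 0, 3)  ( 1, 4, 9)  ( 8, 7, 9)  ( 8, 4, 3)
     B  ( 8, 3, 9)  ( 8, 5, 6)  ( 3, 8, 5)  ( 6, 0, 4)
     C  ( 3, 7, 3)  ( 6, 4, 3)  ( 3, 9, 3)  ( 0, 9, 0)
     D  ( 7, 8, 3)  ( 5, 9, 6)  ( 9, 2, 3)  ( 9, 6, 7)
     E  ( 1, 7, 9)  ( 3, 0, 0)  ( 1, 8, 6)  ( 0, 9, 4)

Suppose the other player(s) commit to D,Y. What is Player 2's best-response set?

u_2(P vs D,Y) = 5
u_2(Q vs D,Y) = 9
u_2(R vs D,Y) = 7
u_2(S vs D,Y) = 9
max payoff 9 at {Q,S}

BR_2 = {Q,S}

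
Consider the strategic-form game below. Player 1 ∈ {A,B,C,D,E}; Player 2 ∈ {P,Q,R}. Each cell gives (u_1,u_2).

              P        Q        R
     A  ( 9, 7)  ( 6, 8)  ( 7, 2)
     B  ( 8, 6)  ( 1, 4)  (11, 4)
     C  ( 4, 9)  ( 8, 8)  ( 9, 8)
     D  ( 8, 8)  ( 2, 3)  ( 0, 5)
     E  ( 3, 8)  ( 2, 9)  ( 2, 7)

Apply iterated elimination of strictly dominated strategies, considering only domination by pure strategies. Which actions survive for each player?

P1 drop D (A beats it: P:9>8 Q:6>2 R:7>0)
P1 drop E (A beats it: P:9>3 Q:6>2 R:7>2)
P2 drop R (P beats it: A:7>2 B:6>4 C:9>8)
P1 drop B (A beats it: P:9>8 Q:6>1)
P1→{A,C} P2→{P,Q}

Remaining: P1:{A,C} P2:{P,Q}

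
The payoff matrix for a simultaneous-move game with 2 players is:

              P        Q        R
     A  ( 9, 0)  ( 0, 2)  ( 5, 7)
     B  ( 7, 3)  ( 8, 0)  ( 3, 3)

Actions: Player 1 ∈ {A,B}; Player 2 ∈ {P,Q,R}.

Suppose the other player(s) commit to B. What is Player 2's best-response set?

BR_2 = {P,R}

u_2(P vs B) = 3
u_2(Q vs B) = 0
u_2(R vs B) = 3
max payoff 3 at {P,R}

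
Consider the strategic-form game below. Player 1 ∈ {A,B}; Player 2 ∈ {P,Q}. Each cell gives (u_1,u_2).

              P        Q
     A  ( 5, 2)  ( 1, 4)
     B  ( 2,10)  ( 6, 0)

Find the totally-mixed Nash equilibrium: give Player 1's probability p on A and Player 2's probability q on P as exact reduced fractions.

(p,q) = (5/6, 5/8)

P1 indiff ⇒ q·5+(1-q)·1 = q·2+(1-q)·6 ⇒ q(3) = (1-q)(5) ⇒ q = 5/8
P2 indiff ⇒ p·2+(1-p)·10 = p·4+(1-p)·0 ⇒ p(-2) = (1-p)(-10) ⇒ p = 5/6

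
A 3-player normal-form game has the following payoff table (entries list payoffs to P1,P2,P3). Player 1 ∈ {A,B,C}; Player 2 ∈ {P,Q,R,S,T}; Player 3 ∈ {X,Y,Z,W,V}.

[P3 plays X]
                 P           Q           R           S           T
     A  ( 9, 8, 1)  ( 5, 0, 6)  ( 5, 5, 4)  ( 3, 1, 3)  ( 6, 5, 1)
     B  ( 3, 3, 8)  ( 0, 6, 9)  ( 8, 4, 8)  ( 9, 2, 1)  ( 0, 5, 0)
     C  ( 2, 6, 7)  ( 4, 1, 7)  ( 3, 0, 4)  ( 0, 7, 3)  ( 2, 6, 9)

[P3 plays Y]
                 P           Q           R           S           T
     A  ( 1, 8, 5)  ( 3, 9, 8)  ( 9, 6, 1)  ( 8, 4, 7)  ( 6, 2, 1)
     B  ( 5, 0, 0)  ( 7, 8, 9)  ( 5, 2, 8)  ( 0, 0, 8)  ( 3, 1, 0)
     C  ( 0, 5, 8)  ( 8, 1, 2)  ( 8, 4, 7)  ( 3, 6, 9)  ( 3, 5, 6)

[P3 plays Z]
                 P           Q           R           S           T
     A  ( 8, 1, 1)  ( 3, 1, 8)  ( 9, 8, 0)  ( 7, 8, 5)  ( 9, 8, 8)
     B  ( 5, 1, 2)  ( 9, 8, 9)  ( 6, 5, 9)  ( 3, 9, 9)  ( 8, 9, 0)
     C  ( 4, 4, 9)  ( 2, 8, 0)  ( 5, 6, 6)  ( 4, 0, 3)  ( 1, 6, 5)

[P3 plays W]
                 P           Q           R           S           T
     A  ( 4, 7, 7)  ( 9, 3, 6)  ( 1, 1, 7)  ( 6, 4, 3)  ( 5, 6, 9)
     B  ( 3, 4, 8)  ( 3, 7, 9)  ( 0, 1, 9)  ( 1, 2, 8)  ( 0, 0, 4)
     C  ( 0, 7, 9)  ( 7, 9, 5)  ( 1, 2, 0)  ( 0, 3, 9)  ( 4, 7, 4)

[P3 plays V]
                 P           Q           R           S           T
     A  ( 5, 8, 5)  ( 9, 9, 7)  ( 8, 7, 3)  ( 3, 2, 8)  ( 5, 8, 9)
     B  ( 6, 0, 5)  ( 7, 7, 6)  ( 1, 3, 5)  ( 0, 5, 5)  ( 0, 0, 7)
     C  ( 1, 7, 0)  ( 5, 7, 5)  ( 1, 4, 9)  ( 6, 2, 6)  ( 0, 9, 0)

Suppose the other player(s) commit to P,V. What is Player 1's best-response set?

u_1(A vs P,V) = 5
u_1(B vs P,V) = 6
u_1(C vs P,V) = 1
max payoff 6 at {B}

argmax u_1 = {B}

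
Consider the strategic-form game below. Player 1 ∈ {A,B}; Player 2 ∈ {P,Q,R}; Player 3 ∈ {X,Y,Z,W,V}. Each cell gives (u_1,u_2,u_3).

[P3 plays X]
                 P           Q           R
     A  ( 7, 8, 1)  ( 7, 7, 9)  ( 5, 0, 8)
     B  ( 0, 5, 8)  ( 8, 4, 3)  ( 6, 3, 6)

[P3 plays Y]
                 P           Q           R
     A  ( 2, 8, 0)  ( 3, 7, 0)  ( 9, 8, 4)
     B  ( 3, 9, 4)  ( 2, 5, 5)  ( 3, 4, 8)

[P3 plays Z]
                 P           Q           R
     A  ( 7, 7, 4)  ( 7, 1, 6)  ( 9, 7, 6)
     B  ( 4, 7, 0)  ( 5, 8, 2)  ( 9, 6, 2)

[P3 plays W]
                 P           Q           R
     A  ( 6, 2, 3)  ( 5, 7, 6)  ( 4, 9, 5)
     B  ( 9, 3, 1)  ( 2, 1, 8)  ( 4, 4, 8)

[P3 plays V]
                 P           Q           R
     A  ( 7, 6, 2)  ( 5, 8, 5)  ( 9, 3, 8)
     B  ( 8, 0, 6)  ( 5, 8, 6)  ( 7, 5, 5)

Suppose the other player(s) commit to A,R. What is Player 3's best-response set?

P3 best: {X,V}

u_3(X vs A,R) = 8
u_3(Y vs A,R) = 4
u_3(Z vs A,R) = 6
u_3(W vs A,R) = 5
u_3(V vs A,R) = 8
max payoff 8 at {X,V}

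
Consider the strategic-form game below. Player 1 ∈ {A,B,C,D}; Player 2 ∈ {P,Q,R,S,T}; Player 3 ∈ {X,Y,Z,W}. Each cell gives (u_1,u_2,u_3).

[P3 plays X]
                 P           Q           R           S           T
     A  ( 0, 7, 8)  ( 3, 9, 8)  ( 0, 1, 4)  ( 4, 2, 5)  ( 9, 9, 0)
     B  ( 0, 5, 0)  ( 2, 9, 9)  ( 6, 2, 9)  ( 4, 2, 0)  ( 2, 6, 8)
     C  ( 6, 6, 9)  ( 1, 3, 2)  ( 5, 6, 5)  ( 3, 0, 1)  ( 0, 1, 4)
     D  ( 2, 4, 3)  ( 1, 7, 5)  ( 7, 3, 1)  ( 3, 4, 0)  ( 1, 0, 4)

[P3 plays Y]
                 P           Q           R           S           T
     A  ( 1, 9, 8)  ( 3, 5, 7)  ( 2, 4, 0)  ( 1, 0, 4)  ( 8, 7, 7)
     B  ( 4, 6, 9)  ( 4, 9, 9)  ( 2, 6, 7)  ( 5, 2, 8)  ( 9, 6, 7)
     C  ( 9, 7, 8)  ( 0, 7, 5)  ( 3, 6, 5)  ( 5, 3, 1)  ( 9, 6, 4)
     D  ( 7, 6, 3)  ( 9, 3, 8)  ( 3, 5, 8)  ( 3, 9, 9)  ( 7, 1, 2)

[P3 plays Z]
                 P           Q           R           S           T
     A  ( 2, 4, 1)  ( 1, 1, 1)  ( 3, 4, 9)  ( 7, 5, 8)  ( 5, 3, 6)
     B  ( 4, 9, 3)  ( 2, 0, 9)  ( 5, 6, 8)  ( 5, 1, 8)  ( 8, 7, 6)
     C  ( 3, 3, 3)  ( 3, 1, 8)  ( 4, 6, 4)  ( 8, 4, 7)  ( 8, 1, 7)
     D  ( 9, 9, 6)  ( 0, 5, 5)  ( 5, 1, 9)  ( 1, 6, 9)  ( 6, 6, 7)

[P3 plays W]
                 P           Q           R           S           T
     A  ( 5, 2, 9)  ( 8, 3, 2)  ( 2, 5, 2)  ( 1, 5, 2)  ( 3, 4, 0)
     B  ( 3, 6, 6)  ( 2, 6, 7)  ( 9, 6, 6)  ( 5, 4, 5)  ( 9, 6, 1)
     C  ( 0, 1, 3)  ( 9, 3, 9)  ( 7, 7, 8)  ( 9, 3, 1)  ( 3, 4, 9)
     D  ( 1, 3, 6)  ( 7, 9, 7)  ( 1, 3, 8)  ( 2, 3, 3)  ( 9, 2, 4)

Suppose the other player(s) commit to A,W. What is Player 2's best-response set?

BR_2 = {R,S}

u_2(P vs A,W) = 2
u_2(Q vs A,W) = 3
u_2(R vs A,W) = 5
u_2(S vs A,W) = 5
u_2(T vs A,W) = 4
max payoff 5 at {R,S}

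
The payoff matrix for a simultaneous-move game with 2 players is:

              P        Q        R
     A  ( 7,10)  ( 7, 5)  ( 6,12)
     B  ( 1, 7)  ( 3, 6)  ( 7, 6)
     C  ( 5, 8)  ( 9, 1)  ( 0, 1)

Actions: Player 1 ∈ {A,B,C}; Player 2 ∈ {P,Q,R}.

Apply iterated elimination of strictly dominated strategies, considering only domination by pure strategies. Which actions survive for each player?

P2 drop Q (P beats it: A:10>5 B:7>6 C:8>1)
P1 drop C (A beats it: P:7>5 R:6>0)
P1→{A,B} P2→{P,R}

Remaining: P1:{A,B} P2:{P,R}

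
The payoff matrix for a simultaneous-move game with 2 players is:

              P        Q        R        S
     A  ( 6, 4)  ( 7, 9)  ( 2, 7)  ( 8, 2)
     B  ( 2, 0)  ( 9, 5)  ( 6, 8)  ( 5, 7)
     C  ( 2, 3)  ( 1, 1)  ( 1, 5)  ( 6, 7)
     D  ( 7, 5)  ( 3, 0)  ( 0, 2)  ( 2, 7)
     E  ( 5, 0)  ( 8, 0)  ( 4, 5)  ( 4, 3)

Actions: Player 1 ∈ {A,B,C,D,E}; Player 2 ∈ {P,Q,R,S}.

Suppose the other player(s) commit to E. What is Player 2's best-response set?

u_2(P vs E) = 0
u_2(Q vs E) = 0
u_2(R vs E) = 5
u_2(S vs E) = 3
max payoff 5 at {R}

P2 best: {R}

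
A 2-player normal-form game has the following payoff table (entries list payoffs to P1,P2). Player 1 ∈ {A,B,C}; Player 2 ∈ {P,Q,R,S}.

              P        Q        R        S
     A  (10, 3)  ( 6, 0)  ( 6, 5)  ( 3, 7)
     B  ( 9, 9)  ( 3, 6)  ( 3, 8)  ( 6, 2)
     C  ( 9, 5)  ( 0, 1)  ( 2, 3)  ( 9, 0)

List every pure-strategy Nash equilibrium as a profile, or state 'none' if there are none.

(A,P): not NE [P2→S gives 7>3]
(A,Q): not NE [P2→S gives 7>0]
(A,R): not NE [P2→S gives 7>5]
(A,S): not NE [P1→C gives 9>3]
(B,P): not NE [P1→A gives 10>9]
(B,Q): not NE [P1→A gives 6>3; P2→P gives 9>6]
(B,R): not NE [P1→A gives 6>3; P2→P gives 9>8]
(B,S): not NE [P1→C gives 9>6; P2→P gives 9>2]
(C,P): not NE [P1→A gives 10>9]
(C,Q): not NE [P1→A gives 6>0; P2→P gives 5>1]
(C,R): not NE [P1→A gives 6>2; P2→P gives 5>3]
(C,S): not NE [P2→P gives 5>0]

PSNE: ∅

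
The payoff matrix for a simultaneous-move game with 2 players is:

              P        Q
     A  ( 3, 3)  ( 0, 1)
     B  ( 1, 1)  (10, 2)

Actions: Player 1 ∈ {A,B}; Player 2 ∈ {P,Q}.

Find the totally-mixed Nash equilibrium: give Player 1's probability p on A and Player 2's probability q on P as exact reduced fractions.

P1 indiff ⇒ q·3+(1-q)·0 = q·1+(1-q)·10 ⇒ q(2) = (1-q)(10) ⇒ q = 5/6
P2 indiff ⇒ p·3+(1-p)·1 = p·1+(1-p)·2 ⇒ p(2) = (1-p)(1) ⇒ p = 1/3

(p,q) = (1/3, 5/6)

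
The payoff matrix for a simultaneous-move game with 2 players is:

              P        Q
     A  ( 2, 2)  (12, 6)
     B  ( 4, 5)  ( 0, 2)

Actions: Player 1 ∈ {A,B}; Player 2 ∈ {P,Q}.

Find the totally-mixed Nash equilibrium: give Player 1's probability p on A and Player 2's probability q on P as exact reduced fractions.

p=3/7, q=6/7

P1 indiff ⇒ q·2+(1-q)·12 = q·4+(1-q)·0 ⇒ q(-2) = (1-q)(-12) ⇒ q = 6/7
P2 indiff ⇒ p·2+(1-p)·5 = p·6+(1-p)·2 ⇒ p(-4) = (1-p)(-3) ⇒ p = 3/7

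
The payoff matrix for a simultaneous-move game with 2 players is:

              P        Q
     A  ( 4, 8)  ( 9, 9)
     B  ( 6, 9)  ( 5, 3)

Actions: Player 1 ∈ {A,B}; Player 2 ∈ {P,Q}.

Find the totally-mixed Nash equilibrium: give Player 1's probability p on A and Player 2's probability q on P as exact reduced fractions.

P1 indiff ⇒ q·4+(1-q)·9 = q·6+(1-q)·5 ⇒ q(-2) = (1-q)(-4) ⇒ q = 2/3
P2 indiff ⇒ p·8+(1-p)·9 = p·9+(1-p)·3 ⇒ p(-1) = (1-p)(-6) ⇒ p = 6/7

(p,q) = (6/7, 2/3)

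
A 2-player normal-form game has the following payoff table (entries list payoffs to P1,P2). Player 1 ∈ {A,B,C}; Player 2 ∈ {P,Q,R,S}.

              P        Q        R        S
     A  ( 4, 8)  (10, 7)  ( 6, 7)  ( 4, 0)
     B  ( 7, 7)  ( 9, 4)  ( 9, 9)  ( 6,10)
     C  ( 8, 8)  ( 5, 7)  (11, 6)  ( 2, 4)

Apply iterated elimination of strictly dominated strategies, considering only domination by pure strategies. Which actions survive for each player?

Remaining: P1:{B,C} P2:{P,R,S}

P2 drop Q (P beats it: A:8>7 B:7>4 C:8>7)
P1 drop A (B beats it: P:7>4 R:9>6 S:6>4)
P1→{B,C} P2→{P,R,S}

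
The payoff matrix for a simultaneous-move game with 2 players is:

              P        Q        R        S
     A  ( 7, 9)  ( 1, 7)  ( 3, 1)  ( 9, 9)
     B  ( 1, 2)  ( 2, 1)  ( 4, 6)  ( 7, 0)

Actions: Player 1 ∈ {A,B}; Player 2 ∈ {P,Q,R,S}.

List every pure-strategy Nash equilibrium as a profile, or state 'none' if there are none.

(A,P): NE
(A,Q): not NE [P1→B gives 2>1; P2→S gives 9>7]
(A,R): not NE [P1→B gives 4>3; P2→S gives 9>1]
(A,S): NE
(B,P): not NE [P1→A gives 7>1; P2→R gives 6>2]
(B,Q): not NE [P2→R gives 6>1]
(B,R): NE
(B,S): not NE [P1→A gives 9>7; P2→R gives 6>0]

Nash profiles: (A,P), (A,S), (B,R)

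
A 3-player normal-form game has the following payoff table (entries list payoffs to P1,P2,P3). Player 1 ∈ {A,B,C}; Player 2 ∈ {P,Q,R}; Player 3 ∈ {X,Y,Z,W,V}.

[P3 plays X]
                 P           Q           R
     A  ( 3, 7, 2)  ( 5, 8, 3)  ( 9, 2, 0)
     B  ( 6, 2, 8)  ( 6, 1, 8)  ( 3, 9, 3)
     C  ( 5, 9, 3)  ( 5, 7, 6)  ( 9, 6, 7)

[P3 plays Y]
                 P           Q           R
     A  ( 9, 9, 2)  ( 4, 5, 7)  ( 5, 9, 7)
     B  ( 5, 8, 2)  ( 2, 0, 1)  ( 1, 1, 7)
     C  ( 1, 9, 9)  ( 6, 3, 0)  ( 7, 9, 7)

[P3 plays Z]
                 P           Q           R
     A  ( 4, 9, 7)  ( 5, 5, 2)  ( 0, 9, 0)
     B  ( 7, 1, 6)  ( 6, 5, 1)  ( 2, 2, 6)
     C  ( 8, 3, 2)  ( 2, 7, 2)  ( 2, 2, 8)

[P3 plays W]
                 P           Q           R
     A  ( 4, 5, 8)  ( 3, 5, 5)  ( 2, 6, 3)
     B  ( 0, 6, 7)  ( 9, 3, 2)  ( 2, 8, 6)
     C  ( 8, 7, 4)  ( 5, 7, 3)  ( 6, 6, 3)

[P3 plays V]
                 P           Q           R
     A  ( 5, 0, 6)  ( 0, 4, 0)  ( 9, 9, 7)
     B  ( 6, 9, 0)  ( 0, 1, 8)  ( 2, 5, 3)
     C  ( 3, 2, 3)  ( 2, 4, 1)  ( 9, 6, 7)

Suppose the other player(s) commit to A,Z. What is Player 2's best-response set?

u_2(P vs A,Z) = 9
u_2(Q vs A,Z) = 5
u_2(R vs A,Z) = 9
max payoff 9 at {P,R}

BR_2 = {P,R}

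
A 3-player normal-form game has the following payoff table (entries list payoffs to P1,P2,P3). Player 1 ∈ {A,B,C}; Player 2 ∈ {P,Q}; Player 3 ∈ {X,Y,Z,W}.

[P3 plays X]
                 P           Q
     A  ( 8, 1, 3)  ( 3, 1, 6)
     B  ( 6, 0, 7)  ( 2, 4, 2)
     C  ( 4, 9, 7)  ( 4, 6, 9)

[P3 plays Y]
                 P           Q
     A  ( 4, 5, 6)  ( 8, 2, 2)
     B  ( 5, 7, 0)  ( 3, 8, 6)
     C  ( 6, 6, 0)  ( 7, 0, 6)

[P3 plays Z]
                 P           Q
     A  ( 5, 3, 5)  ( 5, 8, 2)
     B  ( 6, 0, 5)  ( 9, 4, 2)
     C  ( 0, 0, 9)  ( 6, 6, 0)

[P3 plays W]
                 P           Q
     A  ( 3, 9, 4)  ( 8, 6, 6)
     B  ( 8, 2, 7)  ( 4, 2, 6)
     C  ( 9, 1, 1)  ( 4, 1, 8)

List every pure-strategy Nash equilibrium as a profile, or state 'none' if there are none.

No pure NE.

(A,P,X): not NE [P3→Y gives 6>3]
(A,P,Y): not NE [P1→C gives 6>4]
(A,P,Z): not NE [P1→B gives 6>5; P2→Q gives 8>3; P3→Y gives 6>5]
(A,P,W): not NE [P1→C gives 9>3; P3→Y gives 6>4]
(A,Q,X): not NE [P1→C gives 4>3]
(A,Q,Y): not NE [P2→P gives 5>2; P3→W gives 6>2]
(A,Q,Z): not NE [P1→B gives 9>5; P3→W gives 6>2]
(A,Q,W): not NE [P2→P gives 9>6]
(B,P,X): not NE [P1→A gives 8>6; P2→Q gives 4>0]
(B,P,Y): not NE [P1→C gives 6>5; P2→Q gives 8>7; P3→W gives 7>0]
(B,P,Z): not NE [P2→Q gives 4>0; P3→W gives 7>5]
(B,P,W): not NE [P1→C gives 9>8]
(B,Q,X): not NE [P1→C gives 4>2; P3→W gives 6>2]
(B,Q,Y): not NE [P1→A gives 8>3]
(B,Q,Z): not NE [P3→W gives 6>2]
(B,Q,W): not NE [P1→A gives 8>4]
(C,P,X): not NE [P1→A gives 8>4; P3→Z gives 9>7]
(C,P,Y): not NE [P3→Z gives 9>0]
(C,P,Z): not NE [P1→B gives 6>0; P2→Q gives 6>0]
(C,P,W): not NE [P3→Z gives 9>1]
(C,Q,X): not NE [P2→P gives 9>6]
(C,Q,Y): not NE [P1→A gives 8>7; P2→P gives 6>0; P3→X gives 9>6]
(C,Q,Z): not NE [P1→B gives 9>6; P3→X gives 9>0]
(C,Q,W): not NE [P1→A gives 8>4; P3→X gives 9>8]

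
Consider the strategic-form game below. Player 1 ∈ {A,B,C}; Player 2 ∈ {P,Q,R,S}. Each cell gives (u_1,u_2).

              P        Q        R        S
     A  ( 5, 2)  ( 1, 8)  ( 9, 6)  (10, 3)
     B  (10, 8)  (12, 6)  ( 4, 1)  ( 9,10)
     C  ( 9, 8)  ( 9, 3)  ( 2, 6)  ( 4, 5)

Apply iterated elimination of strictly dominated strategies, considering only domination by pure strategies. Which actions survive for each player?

P1 drop C (B beats it: P:10>9 Q:12>9 R:4>2 S:9>4)
P2 drop P (S beats it: A:3>2 B:10>8)
P2 drop R (Q beats it: A:8>6 B:6>1)
P1→{A,B} P2→{Q,S}

Remaining: P1:{A,B} P2:{Q,S}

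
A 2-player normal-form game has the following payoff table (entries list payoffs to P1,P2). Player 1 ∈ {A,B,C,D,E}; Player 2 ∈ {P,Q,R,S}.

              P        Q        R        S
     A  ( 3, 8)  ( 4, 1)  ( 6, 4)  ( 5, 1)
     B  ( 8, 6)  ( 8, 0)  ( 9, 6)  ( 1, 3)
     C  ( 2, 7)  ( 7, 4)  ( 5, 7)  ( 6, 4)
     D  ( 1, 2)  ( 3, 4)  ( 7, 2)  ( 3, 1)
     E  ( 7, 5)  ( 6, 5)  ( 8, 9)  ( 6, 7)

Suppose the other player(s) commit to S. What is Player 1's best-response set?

u_1(A vs S) = 5
u_1(B vs S) = 1
u_1(C vs S) = 6
u_1(D vs S) = 3
u_1(E vs S) = 6
max payoff 6 at {C,E}

argmax u_1 = {C,E}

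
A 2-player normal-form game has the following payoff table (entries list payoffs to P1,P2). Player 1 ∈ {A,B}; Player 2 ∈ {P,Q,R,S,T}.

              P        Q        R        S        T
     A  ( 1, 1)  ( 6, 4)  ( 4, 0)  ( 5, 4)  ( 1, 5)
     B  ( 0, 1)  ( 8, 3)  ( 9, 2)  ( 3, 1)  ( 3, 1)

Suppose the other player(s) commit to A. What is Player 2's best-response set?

BR_2 = {T}

u_2(P vs A) = 1
u_2(Q vs A) = 4
u_2(R vs A) = 0
u_2(S vs A) = 4
u_2(T vs A) = 5
max payoff 5 at {T}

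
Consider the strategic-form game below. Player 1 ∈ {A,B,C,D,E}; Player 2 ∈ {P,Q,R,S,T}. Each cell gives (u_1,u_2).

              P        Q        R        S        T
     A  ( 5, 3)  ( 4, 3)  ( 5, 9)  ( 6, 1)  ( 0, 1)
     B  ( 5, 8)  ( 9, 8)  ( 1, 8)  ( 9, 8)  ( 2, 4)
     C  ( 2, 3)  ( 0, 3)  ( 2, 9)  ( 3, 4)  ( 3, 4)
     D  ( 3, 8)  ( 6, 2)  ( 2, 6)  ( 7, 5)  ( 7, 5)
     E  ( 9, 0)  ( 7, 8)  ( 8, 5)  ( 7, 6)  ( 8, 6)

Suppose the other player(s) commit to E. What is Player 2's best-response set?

argmax u_2 = {Q}

u_2(P vs E) = 0
u_2(Q vs E) = 8
u_2(R vs E) = 5
u_2(S vs E) = 6
u_2(T vs E) = 6
max payoff 8 at {Q}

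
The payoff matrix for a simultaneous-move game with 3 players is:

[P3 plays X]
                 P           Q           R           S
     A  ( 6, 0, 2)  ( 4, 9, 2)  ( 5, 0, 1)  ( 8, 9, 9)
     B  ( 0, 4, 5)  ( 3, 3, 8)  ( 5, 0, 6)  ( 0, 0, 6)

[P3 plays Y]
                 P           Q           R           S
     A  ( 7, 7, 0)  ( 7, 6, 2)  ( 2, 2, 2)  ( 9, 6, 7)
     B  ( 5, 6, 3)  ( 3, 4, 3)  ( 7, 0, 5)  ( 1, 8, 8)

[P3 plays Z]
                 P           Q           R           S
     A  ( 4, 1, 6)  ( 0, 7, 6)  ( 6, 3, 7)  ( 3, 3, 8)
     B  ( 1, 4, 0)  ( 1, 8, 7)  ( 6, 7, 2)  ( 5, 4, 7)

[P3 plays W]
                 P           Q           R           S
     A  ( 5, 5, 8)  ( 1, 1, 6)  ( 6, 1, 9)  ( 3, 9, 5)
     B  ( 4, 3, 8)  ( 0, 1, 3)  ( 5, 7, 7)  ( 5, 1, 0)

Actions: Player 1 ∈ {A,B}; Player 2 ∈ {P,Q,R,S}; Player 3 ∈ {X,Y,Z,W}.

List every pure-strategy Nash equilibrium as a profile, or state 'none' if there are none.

NE set: (A,S,X)

(A,P,X): not NE [P2→S gives 9>0; P3→W gives 8>2]
(A,P,Y): not NE [P3→W gives 8>0]
(A,P,Z): not NE [P2→Q gives 7>1; P3→W gives 8>6]
(A,P,W): not NE [P2→S gives 9>5]
(A,Q,X): not NE [P3→W gives 6>2]
(A,Q,Y): not NE [P2→P gives 7>6; P3→W gives 6>2]
(A,Q,Z): not NE [P1→B gives 1>0]
(A,Q,W): not NE [P2→S gives 9>1]
(A,R,X): not NE [P2→S gives 9>0; P3→W gives 9>1]
(A,R,Y): not NE [P1→B gives 7>2; P2→P gives 7>2; P3→W gives 9>2]
(A,R,Z): not NE [P2→Q gives 7>3; P3→W gives 9>7]
(A,R,W): not NE [P2→S gives 9>1]
(A,S,X): NE
(A,S,Y): not NE [P2→P gives 7>6; P3→X gives 9>7]
(A,S,Z): not NE [P1→B gives 5>3; P2→Q gives 7>3; P3→X gives 9>8]
(A,S,W): not NE [P1→B gives 5>3; P3→X gives 9>5]
(B,P,X): not NE [P1→A gives 6>0; P3→W gives 8>5]
(B,P,Y): not NE [P1→A gives 7>5; P2→S gives 8>6; P3→W gives 8>3]
(B,P,Z): not NE [P1→A gives 4>1; P2→Q gives 8>4; P3→W gives 8>0]
(B,P,W): not NE [P1→A gives 5>4; P2→R gives 7>3]
(B,Q,X): not NE [P1→A gives 4>3; P2→P gives 4>3]
(B,Q,Y): not NE [P1→A gives 7>3; P2→S gives 8>4; P3→X gives 8>3]
(B,Q,Z): not NE [P3→X gives 8>7]
(B,Q,W): not NE [P1→A gives 1>0; P2→R gives 7>1; P3→X gives 8>3]
(B,R,X): not NE [P2→P gives 4>0; P3→W gives 7>6]
(B,R,Y): not NE [P2→S gives 8>0; P3→W gives 7>5]
(B,R,Z): not NE [P2→Q gives 8>7; P3→W gives 7>2]
(B,R,W): not NE [P1→A gives 6>5]
(B,S,X): not NE [P1→A gives 8>0; P2→P gives 4>0; P3→Y gives 8>6]
(B,S,Y): not NE [P1→A gives 9>1]
(B,S,Z): not NE [P2→Q gives 8>4; P3→Y gives 8>7]
(B,S,W): not NE [P2→R gives 7>1; P3→Y gives 8>0]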